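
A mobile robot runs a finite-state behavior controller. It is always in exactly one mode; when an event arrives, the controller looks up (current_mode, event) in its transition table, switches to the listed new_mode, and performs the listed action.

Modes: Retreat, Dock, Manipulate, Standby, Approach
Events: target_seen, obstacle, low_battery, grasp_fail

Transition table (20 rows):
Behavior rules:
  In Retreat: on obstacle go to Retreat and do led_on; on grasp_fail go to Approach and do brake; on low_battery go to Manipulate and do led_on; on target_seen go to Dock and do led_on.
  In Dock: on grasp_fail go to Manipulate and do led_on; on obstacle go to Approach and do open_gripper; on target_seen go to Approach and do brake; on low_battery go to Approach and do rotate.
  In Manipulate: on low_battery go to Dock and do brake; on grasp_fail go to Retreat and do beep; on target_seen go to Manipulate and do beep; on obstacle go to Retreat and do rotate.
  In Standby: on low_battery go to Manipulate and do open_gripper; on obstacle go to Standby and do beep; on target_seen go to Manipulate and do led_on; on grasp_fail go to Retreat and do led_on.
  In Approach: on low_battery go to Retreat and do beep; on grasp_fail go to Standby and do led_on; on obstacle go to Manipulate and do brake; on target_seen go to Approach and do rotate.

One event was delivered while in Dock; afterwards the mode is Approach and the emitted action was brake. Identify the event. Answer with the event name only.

try target_seen: (Dock, target_seen) → (Approach, brake)  ← matches
try obstacle: (Dock, obstacle) → (Approach, open_gripper)
try low_battery: (Dock, low_battery) → (Approach, rotate)
try grasp_fail: (Dock, grasp_fail) → (Manipulate, led_on)

target_seen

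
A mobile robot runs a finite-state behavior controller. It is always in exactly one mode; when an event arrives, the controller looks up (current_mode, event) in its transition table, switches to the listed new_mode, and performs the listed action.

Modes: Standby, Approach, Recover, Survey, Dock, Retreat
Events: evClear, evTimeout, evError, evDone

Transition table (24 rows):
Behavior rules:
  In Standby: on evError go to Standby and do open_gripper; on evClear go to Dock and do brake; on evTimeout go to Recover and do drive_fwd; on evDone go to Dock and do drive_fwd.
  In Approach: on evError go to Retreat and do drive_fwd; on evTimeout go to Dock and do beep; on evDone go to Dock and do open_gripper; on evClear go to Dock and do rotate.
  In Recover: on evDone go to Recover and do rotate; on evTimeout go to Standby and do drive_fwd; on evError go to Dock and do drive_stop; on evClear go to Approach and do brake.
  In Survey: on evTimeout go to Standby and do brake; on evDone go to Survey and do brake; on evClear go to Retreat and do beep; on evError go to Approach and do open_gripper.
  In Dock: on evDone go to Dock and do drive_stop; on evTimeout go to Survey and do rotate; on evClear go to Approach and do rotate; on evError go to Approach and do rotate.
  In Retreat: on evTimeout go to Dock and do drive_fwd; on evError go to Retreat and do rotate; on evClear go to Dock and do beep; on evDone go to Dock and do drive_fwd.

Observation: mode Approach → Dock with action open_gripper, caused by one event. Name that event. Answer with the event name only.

evDone

try evClear: (Approach, evClear) → (Dock, rotate)
try evTimeout: (Approach, evTimeout) → (Dock, beep)
try evError: (Approach, evError) → (Retreat, drive_fwd)
try evDone: (Approach, evDone) → (Dock, open_gripper)  ← matches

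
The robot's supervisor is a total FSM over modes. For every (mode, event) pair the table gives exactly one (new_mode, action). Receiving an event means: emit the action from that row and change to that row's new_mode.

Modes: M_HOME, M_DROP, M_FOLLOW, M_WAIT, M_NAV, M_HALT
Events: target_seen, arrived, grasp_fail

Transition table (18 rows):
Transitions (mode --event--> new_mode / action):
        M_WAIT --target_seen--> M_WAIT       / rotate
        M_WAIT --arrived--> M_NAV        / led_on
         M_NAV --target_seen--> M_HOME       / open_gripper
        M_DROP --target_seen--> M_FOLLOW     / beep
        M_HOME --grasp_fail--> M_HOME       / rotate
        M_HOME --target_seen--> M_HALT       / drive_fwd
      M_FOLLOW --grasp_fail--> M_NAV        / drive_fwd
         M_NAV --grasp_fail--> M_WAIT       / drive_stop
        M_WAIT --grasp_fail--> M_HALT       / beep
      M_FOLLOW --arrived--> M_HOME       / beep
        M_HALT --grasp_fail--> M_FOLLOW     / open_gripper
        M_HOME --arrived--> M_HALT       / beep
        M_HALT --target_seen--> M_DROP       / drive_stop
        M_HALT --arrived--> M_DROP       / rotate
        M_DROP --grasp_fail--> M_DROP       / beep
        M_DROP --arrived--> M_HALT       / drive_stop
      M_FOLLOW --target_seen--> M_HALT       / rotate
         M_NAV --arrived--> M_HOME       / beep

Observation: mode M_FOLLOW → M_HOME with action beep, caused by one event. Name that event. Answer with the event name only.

arrived

try target_seen: (M_FOLLOW, target_seen) → (M_HALT, rotate)
try arrived: (M_FOLLOW, arrived) → (M_HOME, beep)  ← matches
try grasp_fail: (M_FOLLOW, grasp_fail) → (M_NAV, drive_fwd)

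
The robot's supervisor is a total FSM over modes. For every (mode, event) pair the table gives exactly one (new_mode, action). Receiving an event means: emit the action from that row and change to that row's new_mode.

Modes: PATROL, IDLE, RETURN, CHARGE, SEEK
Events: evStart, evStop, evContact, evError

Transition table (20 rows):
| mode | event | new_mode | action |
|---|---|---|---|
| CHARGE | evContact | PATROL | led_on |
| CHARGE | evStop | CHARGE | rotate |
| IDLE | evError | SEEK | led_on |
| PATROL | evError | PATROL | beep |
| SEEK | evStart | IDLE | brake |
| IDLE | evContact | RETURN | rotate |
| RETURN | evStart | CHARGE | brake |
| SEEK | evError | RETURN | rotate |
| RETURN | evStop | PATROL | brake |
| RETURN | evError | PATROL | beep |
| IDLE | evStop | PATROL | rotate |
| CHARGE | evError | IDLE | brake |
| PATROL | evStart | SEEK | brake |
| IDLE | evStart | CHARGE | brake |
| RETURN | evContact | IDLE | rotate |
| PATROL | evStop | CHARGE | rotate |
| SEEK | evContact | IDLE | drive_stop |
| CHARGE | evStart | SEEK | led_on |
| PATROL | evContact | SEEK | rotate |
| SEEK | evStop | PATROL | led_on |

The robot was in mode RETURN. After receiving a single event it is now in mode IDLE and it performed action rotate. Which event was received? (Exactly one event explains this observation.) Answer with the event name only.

try evStart: (RETURN, evStart) → (CHARGE, brake)
try evStop: (RETURN, evStop) → (PATROL, brake)
try evContact: (RETURN, evContact) → (IDLE, rotate)  ← matches
try evError: (RETURN, evError) → (PATROL, beep)

evContact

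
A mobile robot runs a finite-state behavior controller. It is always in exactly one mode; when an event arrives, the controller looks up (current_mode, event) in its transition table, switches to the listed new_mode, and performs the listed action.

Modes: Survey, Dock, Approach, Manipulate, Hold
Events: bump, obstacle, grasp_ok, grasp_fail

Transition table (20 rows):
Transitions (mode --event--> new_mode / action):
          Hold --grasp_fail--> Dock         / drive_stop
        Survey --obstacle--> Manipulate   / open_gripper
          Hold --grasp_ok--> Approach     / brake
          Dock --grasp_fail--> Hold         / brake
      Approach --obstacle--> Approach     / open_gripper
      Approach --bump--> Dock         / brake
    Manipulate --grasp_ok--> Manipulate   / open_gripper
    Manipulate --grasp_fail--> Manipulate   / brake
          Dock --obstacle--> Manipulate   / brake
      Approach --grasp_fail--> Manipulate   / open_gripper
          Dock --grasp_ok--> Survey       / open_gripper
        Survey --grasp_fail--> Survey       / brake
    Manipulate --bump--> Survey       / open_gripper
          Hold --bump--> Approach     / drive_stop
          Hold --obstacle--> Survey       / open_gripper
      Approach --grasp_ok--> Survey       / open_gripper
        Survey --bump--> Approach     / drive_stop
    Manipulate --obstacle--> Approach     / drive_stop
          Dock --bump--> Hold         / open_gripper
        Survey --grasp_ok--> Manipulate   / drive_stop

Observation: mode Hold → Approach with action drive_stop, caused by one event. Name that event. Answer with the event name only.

bump

try bump: (Hold, bump) → (Approach, drive_stop)  ← matches
try obstacle: (Hold, obstacle) → (Survey, open_gripper)
try grasp_ok: (Hold, grasp_ok) → (Approach, brake)
try grasp_fail: (Hold, grasp_fail) → (Dock, drive_stop)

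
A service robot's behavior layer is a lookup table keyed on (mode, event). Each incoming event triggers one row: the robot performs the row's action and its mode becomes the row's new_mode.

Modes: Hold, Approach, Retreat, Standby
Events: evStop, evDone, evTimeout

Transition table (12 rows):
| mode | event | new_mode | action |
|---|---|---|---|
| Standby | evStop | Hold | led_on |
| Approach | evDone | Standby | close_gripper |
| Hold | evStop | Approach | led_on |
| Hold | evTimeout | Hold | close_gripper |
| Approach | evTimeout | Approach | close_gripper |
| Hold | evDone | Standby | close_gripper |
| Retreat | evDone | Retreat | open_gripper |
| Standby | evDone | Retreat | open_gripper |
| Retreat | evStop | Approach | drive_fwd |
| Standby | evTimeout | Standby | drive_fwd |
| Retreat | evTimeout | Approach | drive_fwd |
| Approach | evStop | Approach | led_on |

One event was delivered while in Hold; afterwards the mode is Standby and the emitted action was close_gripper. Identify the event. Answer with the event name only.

try evStop: (Hold, evStop) → (Approach, led_on)
try evDone: (Hold, evDone) → (Standby, close_gripper)  ← matches
try evTimeout: (Hold, evTimeout) → (Hold, close_gripper)

evDone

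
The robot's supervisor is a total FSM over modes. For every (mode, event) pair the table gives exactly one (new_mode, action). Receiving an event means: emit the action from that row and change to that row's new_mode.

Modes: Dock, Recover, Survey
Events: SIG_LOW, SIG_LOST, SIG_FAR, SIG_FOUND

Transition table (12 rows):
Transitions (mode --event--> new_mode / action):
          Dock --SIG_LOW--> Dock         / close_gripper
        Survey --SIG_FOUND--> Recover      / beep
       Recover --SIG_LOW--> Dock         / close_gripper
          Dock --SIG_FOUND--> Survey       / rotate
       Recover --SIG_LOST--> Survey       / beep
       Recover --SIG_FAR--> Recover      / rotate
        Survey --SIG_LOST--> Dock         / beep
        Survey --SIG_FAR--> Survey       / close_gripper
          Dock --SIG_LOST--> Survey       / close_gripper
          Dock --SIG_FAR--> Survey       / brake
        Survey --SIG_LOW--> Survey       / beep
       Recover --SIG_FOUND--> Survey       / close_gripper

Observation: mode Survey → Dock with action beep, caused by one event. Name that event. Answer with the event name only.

try SIG_LOW: (Survey, SIG_LOW) → (Survey, beep)
try SIG_LOST: (Survey, SIG_LOST) → (Dock, beep)  ← matches
try SIG_FAR: (Survey, SIG_FAR) → (Survey, close_gripper)
try SIG_FOUND: (Survey, SIG_FOUND) → (Recover, beep)

SIG_LOST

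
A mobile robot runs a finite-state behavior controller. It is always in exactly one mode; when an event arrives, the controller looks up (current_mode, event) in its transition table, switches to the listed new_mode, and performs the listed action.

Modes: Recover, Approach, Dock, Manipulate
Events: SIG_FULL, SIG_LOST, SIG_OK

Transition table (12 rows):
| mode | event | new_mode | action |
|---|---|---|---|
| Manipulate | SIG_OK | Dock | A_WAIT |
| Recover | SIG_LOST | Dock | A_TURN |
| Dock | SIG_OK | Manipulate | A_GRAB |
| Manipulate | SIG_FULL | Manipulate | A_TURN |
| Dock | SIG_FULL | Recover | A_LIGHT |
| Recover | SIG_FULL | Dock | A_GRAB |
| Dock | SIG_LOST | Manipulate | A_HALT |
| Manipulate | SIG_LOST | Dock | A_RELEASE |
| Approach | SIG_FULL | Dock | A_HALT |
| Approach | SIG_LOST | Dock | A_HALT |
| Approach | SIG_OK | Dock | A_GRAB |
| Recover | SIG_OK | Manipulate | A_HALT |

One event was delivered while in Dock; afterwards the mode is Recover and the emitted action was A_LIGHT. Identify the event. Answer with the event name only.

SIG_FULL

try SIG_FULL: (Dock, SIG_FULL) → (Recover, A_LIGHT)  ← matches
try SIG_LOST: (Dock, SIG_LOST) → (Manipulate, A_HALT)
try SIG_OK: (Dock, SIG_OK) → (Manipulate, A_GRAB)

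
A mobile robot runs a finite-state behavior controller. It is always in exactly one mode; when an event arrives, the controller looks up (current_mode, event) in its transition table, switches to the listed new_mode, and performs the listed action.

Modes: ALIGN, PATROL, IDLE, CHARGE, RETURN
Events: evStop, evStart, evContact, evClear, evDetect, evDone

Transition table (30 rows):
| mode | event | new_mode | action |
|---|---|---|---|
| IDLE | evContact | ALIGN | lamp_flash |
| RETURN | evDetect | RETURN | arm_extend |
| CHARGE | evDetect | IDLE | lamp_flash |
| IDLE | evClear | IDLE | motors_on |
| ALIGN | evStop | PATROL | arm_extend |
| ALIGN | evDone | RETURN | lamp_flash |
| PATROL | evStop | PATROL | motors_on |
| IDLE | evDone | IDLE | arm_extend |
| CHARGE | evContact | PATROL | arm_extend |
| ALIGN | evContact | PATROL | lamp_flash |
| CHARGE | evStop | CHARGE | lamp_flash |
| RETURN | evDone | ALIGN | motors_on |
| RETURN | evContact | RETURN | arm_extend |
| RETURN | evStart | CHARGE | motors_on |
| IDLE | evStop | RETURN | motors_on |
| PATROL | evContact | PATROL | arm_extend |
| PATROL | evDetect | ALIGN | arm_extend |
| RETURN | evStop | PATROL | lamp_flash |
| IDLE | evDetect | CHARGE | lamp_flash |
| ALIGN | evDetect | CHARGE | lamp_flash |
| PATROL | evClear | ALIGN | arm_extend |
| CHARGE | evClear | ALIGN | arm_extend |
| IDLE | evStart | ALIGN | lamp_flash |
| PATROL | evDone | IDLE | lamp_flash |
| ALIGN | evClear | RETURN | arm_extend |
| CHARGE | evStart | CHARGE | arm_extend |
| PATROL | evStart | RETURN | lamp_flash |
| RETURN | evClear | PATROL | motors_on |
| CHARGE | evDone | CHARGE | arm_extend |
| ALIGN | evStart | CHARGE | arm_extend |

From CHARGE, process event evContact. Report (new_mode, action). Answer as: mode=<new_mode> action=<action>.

mode=PATROL action=arm_extend

current mode = CHARGE; filter table to that mode:
  (CHARGE, evDetect) → (IDLE, lamp_flash)
  (CHARGE, evContact) → (PATROL, arm_extend)  ← event matches
  (CHARGE, evStop) → (CHARGE, lamp_flash)
  (CHARGE, evClear) → (ALIGN, arm_extend)
  (CHARGE, evStart) → (CHARGE, arm_extend)
  (CHARGE, evDone) → (CHARGE, arm_extend)
event = evContact selects (PATROL, arm_extend)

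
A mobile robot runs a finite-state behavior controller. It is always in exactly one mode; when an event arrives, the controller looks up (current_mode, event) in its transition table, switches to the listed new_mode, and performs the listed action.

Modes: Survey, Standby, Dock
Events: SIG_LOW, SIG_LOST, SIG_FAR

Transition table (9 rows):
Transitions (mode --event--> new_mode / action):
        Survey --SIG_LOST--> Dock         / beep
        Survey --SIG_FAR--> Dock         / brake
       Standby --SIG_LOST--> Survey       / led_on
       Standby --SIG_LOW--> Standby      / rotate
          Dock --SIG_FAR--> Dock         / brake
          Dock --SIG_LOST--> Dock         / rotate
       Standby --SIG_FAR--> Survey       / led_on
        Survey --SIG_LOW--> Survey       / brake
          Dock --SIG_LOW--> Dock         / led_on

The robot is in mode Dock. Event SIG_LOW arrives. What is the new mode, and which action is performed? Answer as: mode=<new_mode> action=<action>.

mode=Dock action=led_on

current mode = Dock; filter table to that mode:
  (Dock, SIG_FAR) → (Dock, brake)
  (Dock, SIG_LOST) → (Dock, rotate)
  (Dock, SIG_LOW) → (Dock, led_on)  ← event matches
event = SIG_LOW selects (Dock, led_on)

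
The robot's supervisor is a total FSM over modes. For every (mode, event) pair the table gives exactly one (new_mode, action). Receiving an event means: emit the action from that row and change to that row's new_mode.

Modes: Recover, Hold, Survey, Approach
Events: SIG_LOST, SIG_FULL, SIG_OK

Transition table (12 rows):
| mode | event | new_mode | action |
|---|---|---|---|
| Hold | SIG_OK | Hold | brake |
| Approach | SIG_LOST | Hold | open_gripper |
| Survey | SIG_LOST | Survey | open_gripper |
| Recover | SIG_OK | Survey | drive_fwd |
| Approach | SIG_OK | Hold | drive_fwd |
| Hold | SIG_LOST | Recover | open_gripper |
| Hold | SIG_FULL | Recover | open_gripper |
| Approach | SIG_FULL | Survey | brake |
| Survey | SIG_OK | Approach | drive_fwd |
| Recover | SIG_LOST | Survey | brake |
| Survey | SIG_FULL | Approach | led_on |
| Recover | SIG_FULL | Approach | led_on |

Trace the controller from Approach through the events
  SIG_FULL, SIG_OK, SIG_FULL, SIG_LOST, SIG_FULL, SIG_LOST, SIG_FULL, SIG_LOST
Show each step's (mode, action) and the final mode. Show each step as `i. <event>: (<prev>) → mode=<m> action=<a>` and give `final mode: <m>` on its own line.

1. SIG_FULL: (Approach) → mode=Survey action=brake
2. SIG_OK: (Survey) → mode=Approach action=drive_fwd
3. SIG_FULL: (Approach) → mode=Survey action=brake
4. SIG_LOST: (Survey) → mode=Survey action=open_gripper
5. SIG_FULL: (Survey) → mode=Approach action=led_on
6. SIG_LOST: (Approach) → mode=Hold action=open_gripper
7. SIG_FULL: (Hold) → mode=Recover action=open_gripper
8. SIG_LOST: (Recover) → mode=Survey action=brake

final mode: Survey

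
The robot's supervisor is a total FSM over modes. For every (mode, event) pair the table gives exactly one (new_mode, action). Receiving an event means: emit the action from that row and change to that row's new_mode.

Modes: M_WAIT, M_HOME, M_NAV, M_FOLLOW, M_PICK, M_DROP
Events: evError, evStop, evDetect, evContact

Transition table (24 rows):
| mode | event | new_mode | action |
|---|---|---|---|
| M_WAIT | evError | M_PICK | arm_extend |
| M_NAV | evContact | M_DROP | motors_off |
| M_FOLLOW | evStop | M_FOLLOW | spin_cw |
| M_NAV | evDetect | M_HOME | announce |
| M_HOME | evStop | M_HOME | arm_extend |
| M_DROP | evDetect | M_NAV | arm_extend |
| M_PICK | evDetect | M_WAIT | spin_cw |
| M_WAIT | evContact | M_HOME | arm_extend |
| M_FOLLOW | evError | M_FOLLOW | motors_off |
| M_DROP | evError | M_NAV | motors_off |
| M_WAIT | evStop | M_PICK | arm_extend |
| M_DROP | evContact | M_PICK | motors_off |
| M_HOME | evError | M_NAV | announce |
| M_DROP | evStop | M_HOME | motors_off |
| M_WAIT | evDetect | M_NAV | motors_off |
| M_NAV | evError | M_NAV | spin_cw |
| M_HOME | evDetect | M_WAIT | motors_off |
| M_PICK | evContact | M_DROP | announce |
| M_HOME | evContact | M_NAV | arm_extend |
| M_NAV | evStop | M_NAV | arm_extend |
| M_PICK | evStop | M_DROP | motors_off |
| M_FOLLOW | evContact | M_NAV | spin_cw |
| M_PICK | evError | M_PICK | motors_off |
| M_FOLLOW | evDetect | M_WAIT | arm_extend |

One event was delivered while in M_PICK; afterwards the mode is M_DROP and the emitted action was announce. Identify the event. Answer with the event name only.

evContact

try evError: (M_PICK, evError) → (M_PICK, motors_off)
try evStop: (M_PICK, evStop) → (M_DROP, motors_off)
try evDetect: (M_PICK, evDetect) → (M_WAIT, spin_cw)
try evContact: (M_PICK, evContact) → (M_DROP, announce)  ← matches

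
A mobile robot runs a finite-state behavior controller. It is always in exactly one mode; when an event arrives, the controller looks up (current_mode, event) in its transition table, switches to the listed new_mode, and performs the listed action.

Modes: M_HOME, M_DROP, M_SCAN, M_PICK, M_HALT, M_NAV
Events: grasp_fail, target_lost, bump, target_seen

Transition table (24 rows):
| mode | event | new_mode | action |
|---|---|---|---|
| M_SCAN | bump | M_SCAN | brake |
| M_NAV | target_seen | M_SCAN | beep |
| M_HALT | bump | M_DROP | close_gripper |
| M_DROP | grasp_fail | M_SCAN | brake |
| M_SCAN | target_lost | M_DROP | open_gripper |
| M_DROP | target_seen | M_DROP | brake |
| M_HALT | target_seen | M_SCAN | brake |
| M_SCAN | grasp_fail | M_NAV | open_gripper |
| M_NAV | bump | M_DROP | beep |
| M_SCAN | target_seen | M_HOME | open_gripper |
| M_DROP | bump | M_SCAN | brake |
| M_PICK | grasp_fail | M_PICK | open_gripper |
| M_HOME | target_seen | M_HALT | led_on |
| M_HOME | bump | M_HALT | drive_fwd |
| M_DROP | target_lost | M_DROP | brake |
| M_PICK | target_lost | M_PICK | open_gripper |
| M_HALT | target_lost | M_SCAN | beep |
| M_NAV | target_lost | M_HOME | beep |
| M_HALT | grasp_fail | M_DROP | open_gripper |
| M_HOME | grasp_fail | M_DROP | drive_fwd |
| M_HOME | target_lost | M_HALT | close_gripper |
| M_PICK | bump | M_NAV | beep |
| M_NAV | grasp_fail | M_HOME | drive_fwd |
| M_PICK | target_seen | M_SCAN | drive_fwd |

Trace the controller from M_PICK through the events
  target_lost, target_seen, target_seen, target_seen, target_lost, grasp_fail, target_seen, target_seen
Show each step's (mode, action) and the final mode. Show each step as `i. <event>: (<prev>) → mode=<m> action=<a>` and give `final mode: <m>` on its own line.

1. target_lost: (M_PICK) → mode=M_PICK action=open_gripper
2. target_seen: (M_PICK) → mode=M_SCAN action=drive_fwd
3. target_seen: (M_SCAN) → mode=M_HOME action=open_gripper
4. target_seen: (M_HOME) → mode=M_HALT action=led_on
5. target_lost: (M_HALT) → mode=M_SCAN action=beep
6. grasp_fail: (M_SCAN) → mode=M_NAV action=open_gripper
7. target_seen: (M_NAV) → mode=M_SCAN action=beep
8. target_seen: (M_SCAN) → mode=M_HOME action=open_gripper

final mode: M_HOME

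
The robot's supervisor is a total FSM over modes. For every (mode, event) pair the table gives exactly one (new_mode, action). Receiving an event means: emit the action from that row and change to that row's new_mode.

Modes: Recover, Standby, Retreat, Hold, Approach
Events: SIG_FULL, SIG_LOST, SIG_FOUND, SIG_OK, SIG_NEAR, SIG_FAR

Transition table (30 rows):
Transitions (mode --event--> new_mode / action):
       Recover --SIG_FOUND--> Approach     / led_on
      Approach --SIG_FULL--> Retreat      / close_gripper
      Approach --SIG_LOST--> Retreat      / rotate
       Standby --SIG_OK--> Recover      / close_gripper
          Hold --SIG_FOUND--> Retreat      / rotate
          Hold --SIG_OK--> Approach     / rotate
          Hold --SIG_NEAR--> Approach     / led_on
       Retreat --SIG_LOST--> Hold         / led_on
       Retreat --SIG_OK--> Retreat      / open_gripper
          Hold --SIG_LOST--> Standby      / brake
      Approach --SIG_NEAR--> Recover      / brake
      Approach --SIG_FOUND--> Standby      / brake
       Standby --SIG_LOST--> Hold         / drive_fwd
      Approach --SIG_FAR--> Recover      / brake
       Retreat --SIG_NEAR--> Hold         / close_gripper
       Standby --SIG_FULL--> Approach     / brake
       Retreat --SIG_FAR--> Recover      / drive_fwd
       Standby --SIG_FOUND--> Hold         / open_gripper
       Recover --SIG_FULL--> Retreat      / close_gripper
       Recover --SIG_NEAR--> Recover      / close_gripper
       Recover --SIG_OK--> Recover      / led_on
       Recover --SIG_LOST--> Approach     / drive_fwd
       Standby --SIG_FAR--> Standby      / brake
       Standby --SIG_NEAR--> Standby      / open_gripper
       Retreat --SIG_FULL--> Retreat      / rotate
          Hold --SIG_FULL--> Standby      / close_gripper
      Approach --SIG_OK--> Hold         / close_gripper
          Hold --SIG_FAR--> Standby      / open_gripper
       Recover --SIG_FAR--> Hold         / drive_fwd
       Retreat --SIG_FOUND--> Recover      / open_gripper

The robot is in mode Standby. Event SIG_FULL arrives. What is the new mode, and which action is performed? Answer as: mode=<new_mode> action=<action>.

current mode = Standby; filter table to that mode:
  (Standby, SIG_OK) → (Recover, close_gripper)
  (Standby, SIG_LOST) → (Hold, drive_fwd)
  (Standby, SIG_FULL) → (Approach, brake)  ← event matches
  (Standby, SIG_FOUND) → (Hold, open_gripper)
  (Standby, SIG_FAR) → (Standby, brake)
  (Standby, SIG_NEAR) → (Standby, open_gripper)
event = SIG_FULL selects (Approach, brake)

mode=Approach action=brake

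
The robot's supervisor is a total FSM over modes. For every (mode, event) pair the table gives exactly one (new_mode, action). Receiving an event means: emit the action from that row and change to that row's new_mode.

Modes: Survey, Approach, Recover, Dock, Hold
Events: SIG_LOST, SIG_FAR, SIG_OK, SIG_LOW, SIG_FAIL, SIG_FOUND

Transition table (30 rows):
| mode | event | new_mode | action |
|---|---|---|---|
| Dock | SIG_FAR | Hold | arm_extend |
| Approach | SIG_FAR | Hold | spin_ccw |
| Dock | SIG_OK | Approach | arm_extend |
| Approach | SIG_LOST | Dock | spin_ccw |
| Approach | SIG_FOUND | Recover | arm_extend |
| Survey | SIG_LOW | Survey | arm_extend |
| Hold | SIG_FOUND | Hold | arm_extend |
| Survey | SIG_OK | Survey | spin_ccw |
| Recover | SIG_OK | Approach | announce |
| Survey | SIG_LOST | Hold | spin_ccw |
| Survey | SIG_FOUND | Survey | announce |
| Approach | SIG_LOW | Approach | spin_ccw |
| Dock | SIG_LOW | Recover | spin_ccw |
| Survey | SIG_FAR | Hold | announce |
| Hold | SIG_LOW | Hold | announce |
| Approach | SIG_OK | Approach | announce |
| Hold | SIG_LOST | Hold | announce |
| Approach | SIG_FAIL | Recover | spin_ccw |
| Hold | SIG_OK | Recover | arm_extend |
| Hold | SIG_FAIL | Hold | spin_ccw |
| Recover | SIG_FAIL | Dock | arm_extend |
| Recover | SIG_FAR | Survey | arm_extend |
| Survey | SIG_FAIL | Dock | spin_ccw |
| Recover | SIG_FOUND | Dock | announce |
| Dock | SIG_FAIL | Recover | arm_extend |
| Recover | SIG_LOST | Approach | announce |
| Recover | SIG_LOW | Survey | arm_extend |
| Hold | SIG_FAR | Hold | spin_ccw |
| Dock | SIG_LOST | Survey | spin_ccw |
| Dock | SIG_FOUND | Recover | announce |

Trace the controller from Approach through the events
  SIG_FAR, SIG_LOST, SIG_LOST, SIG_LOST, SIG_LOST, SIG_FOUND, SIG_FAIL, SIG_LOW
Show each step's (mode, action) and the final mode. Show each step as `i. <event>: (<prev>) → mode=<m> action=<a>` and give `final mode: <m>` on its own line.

final mode: Hold

1. SIG_FAR: (Approach) → mode=Hold action=spin_ccw
2. SIG_LOST: (Hold) → mode=Hold action=announce
3. SIG_LOST: (Hold) → mode=Hold action=announce
4. SIG_LOST: (Hold) → mode=Hold action=announce
5. SIG_LOST: (Hold) → mode=Hold action=announce
6. SIG_FOUND: (Hold) → mode=Hold action=arm_extend
7. SIG_FAIL: (Hold) → mode=Hold action=spin_ccw
8. SIG_LOW: (Hold) → mode=Hold action=announce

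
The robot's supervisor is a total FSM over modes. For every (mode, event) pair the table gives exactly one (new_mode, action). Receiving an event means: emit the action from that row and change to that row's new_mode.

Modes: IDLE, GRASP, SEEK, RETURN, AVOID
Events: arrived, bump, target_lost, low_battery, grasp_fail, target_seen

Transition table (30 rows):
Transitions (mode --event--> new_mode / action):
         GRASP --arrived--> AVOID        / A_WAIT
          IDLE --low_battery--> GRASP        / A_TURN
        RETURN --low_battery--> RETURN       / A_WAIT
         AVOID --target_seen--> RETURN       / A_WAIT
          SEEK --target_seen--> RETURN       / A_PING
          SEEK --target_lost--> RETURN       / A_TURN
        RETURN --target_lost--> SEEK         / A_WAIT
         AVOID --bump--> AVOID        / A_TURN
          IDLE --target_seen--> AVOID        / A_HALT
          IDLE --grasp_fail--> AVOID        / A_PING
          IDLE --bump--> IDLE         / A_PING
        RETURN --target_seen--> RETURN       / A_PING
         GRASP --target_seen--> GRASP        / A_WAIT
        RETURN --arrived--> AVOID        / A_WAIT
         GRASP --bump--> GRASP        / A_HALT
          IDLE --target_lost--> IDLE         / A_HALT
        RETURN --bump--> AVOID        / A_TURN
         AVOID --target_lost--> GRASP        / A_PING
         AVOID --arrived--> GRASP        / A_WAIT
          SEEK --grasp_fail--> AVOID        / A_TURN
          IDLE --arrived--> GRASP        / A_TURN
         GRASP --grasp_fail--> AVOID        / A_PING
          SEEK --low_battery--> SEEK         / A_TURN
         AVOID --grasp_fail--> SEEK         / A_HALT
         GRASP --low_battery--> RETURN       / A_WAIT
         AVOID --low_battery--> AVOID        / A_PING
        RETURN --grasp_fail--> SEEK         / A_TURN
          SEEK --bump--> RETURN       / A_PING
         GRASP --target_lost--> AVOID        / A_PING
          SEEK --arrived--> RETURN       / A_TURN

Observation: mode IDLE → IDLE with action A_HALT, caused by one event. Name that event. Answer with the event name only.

target_lost

try arrived: (IDLE, arrived) → (GRASP, A_TURN)
try bump: (IDLE, bump) → (IDLE, A_PING)
try target_lost: (IDLE, target_lost) → (IDLE, A_HALT)  ← matches
try low_battery: (IDLE, low_battery) → (GRASP, A_TURN)
try grasp_fail: (IDLE, grasp_fail) → (AVOID, A_PING)
try target_seen: (IDLE, target_seen) → (AVOID, A_HALT)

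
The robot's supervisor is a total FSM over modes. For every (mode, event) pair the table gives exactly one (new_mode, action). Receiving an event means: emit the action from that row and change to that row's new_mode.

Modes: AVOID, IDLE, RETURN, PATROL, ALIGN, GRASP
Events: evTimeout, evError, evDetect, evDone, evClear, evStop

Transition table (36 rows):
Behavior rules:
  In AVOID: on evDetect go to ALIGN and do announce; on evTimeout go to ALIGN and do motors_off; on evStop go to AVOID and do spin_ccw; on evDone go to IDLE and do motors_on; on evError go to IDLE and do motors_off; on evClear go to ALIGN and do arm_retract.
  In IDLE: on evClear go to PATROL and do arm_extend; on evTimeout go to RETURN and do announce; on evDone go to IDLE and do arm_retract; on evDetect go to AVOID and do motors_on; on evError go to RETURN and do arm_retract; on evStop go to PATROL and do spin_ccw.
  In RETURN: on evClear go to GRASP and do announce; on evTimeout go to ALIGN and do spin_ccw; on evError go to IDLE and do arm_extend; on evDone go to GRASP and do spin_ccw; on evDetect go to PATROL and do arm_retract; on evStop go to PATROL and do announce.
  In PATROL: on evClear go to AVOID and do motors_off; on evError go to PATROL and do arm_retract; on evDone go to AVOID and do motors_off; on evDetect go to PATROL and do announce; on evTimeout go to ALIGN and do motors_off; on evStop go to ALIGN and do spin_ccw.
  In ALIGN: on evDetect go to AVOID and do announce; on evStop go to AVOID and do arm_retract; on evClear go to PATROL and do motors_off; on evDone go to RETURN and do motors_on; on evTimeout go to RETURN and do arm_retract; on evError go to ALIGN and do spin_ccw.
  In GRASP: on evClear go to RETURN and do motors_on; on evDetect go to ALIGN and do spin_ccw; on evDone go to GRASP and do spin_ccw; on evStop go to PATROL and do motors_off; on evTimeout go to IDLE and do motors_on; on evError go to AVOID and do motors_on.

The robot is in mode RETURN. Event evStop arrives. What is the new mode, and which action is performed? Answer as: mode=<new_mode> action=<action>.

current mode = RETURN; filter table to that mode:
  (RETURN, evClear) → (GRASP, announce)
  (RETURN, evTimeout) → (ALIGN, spin_ccw)
  (RETURN, evError) → (IDLE, arm_extend)
  (RETURN, evDone) → (GRASP, spin_ccw)
  (RETURN, evDetect) → (PATROL, arm_retract)
  (RETURN, evStop) → (PATROL, announce)  ← event matches
event = evStop selects (PATROL, announce)

mode=PATROL action=announce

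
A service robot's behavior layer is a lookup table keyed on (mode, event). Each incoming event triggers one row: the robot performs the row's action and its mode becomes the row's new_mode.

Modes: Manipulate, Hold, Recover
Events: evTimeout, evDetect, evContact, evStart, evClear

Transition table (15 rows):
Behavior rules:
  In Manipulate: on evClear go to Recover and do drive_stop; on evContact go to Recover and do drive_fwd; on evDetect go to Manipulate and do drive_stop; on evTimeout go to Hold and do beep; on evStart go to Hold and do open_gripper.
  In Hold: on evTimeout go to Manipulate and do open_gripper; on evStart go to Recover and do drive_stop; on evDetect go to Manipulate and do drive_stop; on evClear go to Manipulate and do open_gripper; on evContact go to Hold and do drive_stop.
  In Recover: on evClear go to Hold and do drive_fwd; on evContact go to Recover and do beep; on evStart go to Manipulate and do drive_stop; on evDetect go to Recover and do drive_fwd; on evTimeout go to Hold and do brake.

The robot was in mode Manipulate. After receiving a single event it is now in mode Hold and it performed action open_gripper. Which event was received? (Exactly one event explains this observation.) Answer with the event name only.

evStart

try evTimeout: (Manipulate, evTimeout) → (Hold, beep)
try evDetect: (Manipulate, evDetect) → (Manipulate, drive_stop)
try evContact: (Manipulate, evContact) → (Recover, drive_fwd)
try evStart: (Manipulate, evStart) → (Hold, open_gripper)  ← matches
try evClear: (Manipulate, evClear) → (Recover, drive_stop)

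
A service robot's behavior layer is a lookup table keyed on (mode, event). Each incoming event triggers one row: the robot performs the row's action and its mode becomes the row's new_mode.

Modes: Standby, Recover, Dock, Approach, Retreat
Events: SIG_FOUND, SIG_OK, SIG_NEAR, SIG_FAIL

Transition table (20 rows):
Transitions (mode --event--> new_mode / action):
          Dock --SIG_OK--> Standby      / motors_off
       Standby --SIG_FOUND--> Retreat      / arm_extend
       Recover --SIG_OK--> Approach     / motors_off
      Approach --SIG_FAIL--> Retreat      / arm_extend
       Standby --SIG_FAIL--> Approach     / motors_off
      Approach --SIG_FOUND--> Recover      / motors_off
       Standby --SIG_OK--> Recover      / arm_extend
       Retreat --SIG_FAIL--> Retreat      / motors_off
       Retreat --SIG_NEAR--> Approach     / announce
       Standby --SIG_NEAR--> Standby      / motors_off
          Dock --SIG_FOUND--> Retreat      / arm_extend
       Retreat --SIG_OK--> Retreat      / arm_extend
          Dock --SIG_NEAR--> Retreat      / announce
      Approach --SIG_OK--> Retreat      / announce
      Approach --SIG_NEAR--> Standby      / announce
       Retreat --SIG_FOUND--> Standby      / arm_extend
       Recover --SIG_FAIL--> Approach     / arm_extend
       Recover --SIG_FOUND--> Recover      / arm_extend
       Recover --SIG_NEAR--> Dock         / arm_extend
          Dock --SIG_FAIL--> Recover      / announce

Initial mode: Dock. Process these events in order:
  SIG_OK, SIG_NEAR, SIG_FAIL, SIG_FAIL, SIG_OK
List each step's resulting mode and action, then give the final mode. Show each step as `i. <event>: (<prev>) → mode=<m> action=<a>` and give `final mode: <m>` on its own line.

final mode: Retreat

1. SIG_OK: (Dock) → mode=Standby action=motors_off
2. SIG_NEAR: (Standby) → mode=Standby action=motors_off
3. SIG_FAIL: (Standby) → mode=Approach action=motors_off
4. SIG_FAIL: (Approach) → mode=Retreat action=arm_extend
5. SIG_OK: (Retreat) → mode=Retreat action=arm_extend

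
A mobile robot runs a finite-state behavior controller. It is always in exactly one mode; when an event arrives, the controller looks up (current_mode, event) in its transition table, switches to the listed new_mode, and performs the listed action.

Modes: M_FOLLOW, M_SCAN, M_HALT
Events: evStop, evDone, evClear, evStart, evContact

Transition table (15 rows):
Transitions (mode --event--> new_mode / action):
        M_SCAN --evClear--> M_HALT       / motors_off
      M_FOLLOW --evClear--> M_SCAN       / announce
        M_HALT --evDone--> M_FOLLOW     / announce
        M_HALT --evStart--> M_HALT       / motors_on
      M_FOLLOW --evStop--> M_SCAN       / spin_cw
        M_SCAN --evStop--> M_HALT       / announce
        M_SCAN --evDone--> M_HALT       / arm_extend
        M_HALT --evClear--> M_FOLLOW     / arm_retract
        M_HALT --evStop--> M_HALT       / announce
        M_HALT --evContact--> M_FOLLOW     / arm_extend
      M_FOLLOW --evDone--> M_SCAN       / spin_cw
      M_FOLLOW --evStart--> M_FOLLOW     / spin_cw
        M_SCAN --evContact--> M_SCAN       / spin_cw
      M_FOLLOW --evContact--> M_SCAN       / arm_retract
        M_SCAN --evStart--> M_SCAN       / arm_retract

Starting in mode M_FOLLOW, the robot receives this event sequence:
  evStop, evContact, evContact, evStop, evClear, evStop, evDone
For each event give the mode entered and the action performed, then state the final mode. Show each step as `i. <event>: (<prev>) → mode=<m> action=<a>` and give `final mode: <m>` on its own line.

1. evStop: (M_FOLLOW) → mode=M_SCAN action=spin_cw
2. evContact: (M_SCAN) → mode=M_SCAN action=spin_cw
3. evContact: (M_SCAN) → mode=M_SCAN action=spin_cw
4. evStop: (M_SCAN) → mode=M_HALT action=announce
5. evClear: (M_HALT) → mode=M_FOLLOW action=arm_retract
6. evStop: (M_FOLLOW) → mode=M_SCAN action=spin_cw
7. evDone: (M_SCAN) → mode=M_HALT action=arm_extend

final mode: M_HALT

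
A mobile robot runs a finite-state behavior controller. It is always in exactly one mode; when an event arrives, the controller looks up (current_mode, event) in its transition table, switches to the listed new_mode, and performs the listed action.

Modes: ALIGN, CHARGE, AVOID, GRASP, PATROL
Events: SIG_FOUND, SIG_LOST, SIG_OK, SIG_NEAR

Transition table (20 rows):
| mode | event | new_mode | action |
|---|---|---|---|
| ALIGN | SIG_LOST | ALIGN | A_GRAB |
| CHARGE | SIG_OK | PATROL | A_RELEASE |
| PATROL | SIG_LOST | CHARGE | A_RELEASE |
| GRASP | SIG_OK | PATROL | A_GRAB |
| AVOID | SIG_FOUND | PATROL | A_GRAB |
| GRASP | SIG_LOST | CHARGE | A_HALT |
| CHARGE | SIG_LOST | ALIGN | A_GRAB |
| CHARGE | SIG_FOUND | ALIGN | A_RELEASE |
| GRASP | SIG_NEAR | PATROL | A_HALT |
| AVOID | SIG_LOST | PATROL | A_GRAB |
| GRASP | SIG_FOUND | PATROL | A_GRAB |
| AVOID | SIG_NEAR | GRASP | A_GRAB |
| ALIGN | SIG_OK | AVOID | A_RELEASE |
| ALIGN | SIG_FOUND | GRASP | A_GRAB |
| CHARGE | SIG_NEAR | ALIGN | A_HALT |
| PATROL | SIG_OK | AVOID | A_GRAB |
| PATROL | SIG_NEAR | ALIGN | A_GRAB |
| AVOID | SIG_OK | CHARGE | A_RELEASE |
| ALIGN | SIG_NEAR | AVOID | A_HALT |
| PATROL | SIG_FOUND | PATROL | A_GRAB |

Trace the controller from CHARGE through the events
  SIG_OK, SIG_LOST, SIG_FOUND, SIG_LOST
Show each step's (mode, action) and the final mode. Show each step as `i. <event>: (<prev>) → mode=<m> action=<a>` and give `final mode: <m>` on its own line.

1. SIG_OK: (CHARGE) → mode=PATROL action=A_RELEASE
2. SIG_LOST: (PATROL) → mode=CHARGE action=A_RELEASE
3. SIG_FOUND: (CHARGE) → mode=ALIGN action=A_RELEASE
4. SIG_LOST: (ALIGN) → mode=ALIGN action=A_GRAB

final mode: ALIGN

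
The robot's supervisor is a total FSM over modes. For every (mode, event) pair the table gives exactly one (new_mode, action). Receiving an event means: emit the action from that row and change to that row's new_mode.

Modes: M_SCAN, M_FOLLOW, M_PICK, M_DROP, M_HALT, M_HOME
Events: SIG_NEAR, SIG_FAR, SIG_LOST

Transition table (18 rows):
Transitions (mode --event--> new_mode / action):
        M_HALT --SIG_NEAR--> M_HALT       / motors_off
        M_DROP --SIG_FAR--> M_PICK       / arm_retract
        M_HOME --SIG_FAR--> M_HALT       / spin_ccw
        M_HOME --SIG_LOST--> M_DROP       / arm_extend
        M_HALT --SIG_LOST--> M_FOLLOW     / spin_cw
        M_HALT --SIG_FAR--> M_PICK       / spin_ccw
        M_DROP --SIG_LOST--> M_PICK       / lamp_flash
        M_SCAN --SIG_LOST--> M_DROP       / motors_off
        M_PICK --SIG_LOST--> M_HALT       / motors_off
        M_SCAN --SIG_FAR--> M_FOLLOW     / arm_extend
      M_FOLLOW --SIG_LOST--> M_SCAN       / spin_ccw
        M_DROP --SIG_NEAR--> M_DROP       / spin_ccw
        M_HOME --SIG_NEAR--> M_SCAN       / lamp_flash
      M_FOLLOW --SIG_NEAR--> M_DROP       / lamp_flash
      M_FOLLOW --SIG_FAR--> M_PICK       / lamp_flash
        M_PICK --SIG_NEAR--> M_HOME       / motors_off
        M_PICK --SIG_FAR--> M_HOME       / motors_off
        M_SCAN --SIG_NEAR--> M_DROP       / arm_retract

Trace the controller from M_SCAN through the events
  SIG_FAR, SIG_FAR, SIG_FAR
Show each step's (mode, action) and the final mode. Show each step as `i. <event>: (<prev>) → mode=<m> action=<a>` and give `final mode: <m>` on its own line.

final mode: M_HOME

1. SIG_FAR: (M_SCAN) → mode=M_FOLLOW action=arm_extend
2. SIG_FAR: (M_FOLLOW) → mode=M_PICK action=lamp_flash
3. SIG_FAR: (M_PICK) → mode=M_HOME action=motors_off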